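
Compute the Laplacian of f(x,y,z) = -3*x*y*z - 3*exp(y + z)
-6*exp(y + z)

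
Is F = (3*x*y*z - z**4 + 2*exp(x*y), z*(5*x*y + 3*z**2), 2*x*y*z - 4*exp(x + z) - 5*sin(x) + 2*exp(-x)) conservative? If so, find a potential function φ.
No, ∇×F = (-5*x*y + 2*x*z - 9*z**2, 3*x*y - 2*y*z - 4*z**3 + 4*exp(x + z) + 5*cos(x) + 2*exp(-x), -3*x*z - 2*x*exp(x*y) + 5*y*z) ≠ 0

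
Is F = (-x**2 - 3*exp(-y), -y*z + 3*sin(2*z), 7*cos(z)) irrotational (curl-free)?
No, ∇×F = (y - 6*cos(2*z), 0, -3*exp(-y))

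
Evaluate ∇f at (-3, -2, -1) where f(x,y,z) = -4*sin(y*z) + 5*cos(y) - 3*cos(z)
(0, 4*cos(2) + 5*sin(2), 8*cos(2) - 3*sin(1))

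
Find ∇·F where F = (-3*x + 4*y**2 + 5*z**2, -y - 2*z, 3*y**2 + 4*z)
0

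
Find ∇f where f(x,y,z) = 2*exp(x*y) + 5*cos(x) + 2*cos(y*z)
(2*y*exp(x*y) - 5*sin(x), 2*x*exp(x*y) - 2*z*sin(y*z), -2*y*sin(y*z))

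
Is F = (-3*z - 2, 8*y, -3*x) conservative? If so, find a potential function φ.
Yes, F is conservative. φ = -3*x*z - 2*x + 4*y**2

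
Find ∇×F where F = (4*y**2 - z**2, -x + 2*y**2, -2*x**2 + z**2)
(0, 4*x - 2*z, -8*y - 1)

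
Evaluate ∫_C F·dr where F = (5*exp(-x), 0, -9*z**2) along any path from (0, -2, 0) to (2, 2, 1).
2 - 5*exp(-2)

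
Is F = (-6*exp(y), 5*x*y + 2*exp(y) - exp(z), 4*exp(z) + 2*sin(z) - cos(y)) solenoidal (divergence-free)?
No, ∇·F = 5*x + 2*exp(y) + 4*exp(z) + 2*cos(z)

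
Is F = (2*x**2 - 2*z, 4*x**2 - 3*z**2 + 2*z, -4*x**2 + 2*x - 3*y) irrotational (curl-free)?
No, ∇×F = (6*z - 5, 8*x - 4, 8*x)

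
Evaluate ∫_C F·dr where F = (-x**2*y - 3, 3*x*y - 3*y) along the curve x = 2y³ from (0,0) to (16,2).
-12366/5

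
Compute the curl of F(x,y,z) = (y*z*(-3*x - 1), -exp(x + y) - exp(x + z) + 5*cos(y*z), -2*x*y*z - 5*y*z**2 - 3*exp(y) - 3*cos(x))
(-2*x*z + 5*y*sin(y*z) - 5*z**2 - 3*exp(y) + exp(x + z), -3*x*y + 2*y*z - y - 3*sin(x), z*(3*x + 1) - exp(x + y) - exp(x + z))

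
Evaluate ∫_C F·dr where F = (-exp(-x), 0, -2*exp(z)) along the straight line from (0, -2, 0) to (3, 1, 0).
-1 + exp(-3)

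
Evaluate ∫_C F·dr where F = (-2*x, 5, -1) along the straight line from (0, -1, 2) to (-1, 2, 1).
15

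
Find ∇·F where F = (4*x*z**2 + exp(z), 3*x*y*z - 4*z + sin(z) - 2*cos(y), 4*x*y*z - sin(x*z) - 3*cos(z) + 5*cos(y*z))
4*x*y + 3*x*z - x*cos(x*z) - 5*y*sin(y*z) + 4*z**2 + 2*sin(y) + 3*sin(z)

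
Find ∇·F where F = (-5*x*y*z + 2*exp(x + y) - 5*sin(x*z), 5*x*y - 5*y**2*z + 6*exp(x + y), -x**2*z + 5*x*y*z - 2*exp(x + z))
-x**2 + 5*x*y + 5*x - 15*y*z - 5*z*cos(x*z) + 8*exp(x + y) - 2*exp(x + z)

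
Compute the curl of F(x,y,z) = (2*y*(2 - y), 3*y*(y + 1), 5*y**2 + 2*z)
(10*y, 0, 4*y - 4)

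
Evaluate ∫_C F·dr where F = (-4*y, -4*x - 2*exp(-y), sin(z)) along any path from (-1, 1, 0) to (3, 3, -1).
-39 - 2*exp(-1) - cos(1) + 2*exp(-3)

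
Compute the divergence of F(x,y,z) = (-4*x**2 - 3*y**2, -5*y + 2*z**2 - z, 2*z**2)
-8*x + 4*z - 5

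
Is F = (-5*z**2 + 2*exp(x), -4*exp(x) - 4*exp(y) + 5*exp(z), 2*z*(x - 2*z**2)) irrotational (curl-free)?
No, ∇×F = (-5*exp(z), -12*z, -4*exp(x))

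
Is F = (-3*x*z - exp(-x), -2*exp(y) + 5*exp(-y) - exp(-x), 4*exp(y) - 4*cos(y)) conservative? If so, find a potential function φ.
No, ∇×F = (4*exp(y) + 4*sin(y), -3*x, exp(-x)) ≠ 0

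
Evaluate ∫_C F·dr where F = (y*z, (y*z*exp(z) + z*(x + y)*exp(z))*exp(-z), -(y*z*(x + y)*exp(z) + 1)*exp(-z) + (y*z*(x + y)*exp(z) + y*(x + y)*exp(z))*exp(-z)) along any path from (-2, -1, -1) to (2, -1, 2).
-E + exp(-2) + 1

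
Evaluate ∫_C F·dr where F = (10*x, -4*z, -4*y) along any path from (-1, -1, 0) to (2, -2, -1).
7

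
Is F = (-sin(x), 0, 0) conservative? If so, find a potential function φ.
Yes, F is conservative. φ = cos(x)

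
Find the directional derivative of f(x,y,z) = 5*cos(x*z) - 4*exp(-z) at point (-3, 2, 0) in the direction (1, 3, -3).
-12*sqrt(19)/19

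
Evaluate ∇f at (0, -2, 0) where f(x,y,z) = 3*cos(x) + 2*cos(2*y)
(0, 4*sin(4), 0)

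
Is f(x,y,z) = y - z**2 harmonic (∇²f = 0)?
No, ∇²f = -2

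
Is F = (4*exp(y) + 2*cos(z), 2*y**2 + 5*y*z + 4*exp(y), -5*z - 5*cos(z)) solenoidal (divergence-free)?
No, ∇·F = 4*y + 5*z + 4*exp(y) + 5*sin(z) - 5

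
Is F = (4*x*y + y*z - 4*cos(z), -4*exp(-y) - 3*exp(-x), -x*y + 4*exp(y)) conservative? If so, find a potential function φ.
No, ∇×F = (-x + 4*exp(y), 2*y + 4*sin(z), -4*x - z + 3*exp(-x)) ≠ 0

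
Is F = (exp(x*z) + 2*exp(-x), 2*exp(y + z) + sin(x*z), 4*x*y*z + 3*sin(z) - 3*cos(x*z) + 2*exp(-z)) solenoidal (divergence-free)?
No, ∇·F = 4*x*y + 3*x*sin(x*z) + z*exp(x*z) + 2*exp(y + z) + 3*cos(z) - 2*exp(-z) - 2*exp(-x)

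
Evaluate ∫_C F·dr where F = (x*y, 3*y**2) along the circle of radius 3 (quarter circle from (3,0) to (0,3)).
18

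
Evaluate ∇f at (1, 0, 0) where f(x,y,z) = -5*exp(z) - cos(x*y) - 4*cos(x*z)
(0, 0, -5)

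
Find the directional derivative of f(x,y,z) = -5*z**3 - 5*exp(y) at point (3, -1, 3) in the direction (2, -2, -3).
5*sqrt(17)*(2 + 81*E)*exp(-1)/17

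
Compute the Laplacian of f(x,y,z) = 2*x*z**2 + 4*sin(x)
4*x - 4*sin(x)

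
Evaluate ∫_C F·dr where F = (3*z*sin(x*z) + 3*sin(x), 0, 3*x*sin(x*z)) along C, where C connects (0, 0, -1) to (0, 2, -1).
0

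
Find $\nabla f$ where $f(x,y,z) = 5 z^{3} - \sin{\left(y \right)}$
(0, -cos(y), 15*z**2)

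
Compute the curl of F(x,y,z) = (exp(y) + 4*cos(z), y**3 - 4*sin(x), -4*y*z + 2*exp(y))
(-4*z + 2*exp(y), -4*sin(z), -exp(y) - 4*cos(x))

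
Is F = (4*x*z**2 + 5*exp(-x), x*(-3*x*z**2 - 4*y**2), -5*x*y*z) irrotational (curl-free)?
No, ∇×F = (x*z*(6*x - 5), z*(8*x + 5*y), -6*x*z**2 - 4*y**2)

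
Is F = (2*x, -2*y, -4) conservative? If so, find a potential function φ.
Yes, F is conservative. φ = x**2 - y**2 - 4*z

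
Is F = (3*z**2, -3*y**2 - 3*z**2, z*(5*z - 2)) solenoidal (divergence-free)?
No, ∇·F = -6*y + 10*z - 2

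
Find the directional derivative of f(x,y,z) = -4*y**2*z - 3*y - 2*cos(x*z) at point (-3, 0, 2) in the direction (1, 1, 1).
sqrt(3)*(-3 + 2*sin(6))/3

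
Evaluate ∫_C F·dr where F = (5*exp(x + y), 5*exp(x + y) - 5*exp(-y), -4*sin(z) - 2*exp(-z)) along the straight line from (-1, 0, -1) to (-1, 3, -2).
-2*E - 5 - 4*cos(1) - 5*exp(-1) + 4*cos(2) + 5*exp(-3) + 7*exp(2)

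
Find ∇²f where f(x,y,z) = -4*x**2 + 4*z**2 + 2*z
0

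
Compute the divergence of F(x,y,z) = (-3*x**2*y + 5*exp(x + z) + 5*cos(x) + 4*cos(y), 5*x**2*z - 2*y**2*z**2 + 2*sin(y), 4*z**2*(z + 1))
-6*x*y - 4*y*z**2 + 12*z**2 + 8*z + 5*exp(x + z) - 5*sin(x) + 2*cos(y)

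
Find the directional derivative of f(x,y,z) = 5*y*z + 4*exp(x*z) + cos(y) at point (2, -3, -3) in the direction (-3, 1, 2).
sqrt(14)*(-45*exp(6) + 52 + exp(6)*sin(3))*exp(-6)/14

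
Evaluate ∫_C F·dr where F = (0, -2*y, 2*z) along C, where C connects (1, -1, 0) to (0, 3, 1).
-7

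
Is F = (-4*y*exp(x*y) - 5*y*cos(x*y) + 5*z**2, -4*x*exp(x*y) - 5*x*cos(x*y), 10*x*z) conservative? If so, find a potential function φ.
Yes, F is conservative. φ = 5*x*z**2 - 4*exp(x*y) - 5*sin(x*y)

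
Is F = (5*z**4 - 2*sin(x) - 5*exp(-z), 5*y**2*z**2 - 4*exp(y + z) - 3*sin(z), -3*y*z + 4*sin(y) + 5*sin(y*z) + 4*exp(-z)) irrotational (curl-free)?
No, ∇×F = (-10*y**2*z + 5*z*cos(y*z) - 3*z + 4*exp(y + z) + 4*cos(y) + 3*cos(z), 20*z**3 + 5*exp(-z), 0)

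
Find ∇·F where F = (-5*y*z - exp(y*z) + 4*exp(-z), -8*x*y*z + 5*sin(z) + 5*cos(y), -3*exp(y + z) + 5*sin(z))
-8*x*z - 3*exp(y + z) - 5*sin(y) + 5*cos(z)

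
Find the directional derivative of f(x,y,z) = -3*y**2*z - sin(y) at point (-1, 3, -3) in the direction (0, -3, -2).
3*sqrt(13)*(-36 + cos(3))/13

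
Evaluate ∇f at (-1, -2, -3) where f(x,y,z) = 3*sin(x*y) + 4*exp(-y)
(-6*cos(2), -4*exp(2) - 3*cos(2), 0)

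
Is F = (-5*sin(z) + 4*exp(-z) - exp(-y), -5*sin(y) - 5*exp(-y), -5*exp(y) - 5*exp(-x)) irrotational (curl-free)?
No, ∇×F = (-5*exp(y), -5*cos(z) - 4*exp(-z) - 5*exp(-x), -exp(-y))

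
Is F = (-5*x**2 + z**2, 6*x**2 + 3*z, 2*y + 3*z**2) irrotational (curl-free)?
No, ∇×F = (-1, 2*z, 12*x)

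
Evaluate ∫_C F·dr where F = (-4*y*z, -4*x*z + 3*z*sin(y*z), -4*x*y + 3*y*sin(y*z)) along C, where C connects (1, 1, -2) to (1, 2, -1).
0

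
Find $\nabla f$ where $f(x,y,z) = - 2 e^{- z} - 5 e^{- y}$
(0, 5*exp(-y), 2*exp(-z))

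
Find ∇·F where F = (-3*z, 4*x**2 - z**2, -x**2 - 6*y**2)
0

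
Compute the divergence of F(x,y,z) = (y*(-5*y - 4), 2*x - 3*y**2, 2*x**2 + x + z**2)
-6*y + 2*z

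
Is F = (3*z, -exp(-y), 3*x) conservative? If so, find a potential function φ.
Yes, F is conservative. φ = 3*x*z + exp(-y)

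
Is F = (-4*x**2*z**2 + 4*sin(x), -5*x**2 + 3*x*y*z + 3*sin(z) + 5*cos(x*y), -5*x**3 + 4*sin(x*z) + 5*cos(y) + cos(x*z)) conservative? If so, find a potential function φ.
No, ∇×F = (-3*x*y - 5*sin(y) - 3*cos(z), -8*x**2*z + 15*x**2 + z*sin(x*z) - 4*z*cos(x*z), -10*x + 3*y*z - 5*y*sin(x*y)) ≠ 0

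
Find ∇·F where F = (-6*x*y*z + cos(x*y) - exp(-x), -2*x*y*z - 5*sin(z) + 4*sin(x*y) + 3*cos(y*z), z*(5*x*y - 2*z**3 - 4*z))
5*x*y - 2*x*z + 4*x*cos(x*y) - 6*y*z - y*sin(x*y) - 8*z**3 - 3*z*sin(y*z) - 8*z + exp(-x)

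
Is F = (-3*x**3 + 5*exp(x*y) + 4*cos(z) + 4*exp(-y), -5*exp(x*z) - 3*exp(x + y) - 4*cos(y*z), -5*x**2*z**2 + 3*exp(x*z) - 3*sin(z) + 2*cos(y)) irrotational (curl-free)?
No, ∇×F = (5*x*exp(x*z) - 4*y*sin(y*z) - 2*sin(y), 10*x*z**2 - 3*z*exp(x*z) - 4*sin(z), -5*x*exp(x*y) - 5*z*exp(x*z) - 3*exp(x + y) + 4*exp(-y))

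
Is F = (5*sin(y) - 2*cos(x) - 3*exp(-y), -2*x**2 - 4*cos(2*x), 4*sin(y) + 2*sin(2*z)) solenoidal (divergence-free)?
No, ∇·F = 2*sin(x) + 4*cos(2*z)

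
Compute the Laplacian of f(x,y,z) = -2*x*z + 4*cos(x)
-4*cos(x)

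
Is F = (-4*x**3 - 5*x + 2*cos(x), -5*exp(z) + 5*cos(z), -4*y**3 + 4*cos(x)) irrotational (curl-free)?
No, ∇×F = (-12*y**2 + 5*exp(z) + 5*sin(z), 4*sin(x), 0)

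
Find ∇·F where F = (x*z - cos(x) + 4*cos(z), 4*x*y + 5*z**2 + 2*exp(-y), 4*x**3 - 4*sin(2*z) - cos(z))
4*x + z + sin(x) + sin(z) - 8*cos(2*z) - 2*exp(-y)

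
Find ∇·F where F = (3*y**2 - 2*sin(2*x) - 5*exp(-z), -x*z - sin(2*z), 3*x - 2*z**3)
-6*z**2 - 4*cos(2*x)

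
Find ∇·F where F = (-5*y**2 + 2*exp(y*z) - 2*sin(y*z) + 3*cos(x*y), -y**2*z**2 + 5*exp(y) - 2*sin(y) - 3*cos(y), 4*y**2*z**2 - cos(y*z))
8*y**2*z - 2*y*z**2 - 3*y*sin(x*y) + y*sin(y*z) + 5*exp(y) + 3*sin(y) - 2*cos(y)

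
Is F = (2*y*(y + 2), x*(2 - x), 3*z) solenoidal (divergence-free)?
No, ∇·F = 3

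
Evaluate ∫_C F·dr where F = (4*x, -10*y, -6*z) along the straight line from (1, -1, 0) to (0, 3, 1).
-45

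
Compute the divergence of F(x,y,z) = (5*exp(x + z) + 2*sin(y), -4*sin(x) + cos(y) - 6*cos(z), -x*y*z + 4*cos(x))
-x*y + 5*exp(x + z) - sin(y)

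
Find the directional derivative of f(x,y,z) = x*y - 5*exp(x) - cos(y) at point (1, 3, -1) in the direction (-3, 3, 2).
3*sqrt(22)*(-2 + sin(3) + 5*E)/22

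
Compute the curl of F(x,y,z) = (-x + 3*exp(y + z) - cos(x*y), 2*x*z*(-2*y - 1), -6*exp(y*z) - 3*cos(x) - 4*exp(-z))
(2*x*(2*y + 1) - 6*z*exp(y*z), 3*exp(y + z) - 3*sin(x), -x*sin(x*y) - 4*y*z - 2*z - 3*exp(y + z))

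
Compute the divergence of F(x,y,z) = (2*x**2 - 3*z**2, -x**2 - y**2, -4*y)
4*x - 2*y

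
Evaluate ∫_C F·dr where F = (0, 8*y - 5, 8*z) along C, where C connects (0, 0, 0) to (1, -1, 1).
13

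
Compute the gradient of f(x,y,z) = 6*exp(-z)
(0, 0, -6*exp(-z))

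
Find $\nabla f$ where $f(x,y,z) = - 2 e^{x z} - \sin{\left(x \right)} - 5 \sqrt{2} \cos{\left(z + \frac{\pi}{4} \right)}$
(-2*z*exp(x*z) - cos(x), 0, -2*x*exp(x*z) + 5*sqrt(2)*sin(z + pi/4))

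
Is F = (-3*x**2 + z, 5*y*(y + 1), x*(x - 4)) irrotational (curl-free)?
No, ∇×F = (0, 5 - 2*x, 0)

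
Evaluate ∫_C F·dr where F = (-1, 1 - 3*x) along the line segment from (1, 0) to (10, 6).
-102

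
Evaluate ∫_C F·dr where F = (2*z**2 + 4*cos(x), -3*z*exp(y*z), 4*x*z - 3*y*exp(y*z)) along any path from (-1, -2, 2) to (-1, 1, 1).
-3*E + 3*exp(-4) + 6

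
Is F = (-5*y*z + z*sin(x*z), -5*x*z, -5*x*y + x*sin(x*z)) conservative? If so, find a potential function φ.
Yes, F is conservative. φ = -5*x*y*z - cos(x*z)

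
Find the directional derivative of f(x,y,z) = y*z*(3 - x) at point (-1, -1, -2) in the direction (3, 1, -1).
-10*sqrt(11)/11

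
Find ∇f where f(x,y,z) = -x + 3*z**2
(-1, 0, 6*z)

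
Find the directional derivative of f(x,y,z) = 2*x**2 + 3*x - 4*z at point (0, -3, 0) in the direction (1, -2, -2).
11/3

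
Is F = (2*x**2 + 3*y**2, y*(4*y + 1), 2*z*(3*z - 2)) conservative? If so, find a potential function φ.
No, ∇×F = (0, 0, -6*y) ≠ 0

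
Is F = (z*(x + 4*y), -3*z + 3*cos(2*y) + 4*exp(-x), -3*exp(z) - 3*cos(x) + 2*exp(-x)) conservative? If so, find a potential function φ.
No, ∇×F = (3, x + 4*y - 3*sin(x) + 2*exp(-x), -4*z - 4*exp(-x)) ≠ 0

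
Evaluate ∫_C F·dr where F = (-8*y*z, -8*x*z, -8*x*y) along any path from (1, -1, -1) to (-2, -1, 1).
-8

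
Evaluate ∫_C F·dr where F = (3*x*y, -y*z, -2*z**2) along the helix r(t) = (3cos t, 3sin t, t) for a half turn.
pi*(27 - 8*pi**2)/12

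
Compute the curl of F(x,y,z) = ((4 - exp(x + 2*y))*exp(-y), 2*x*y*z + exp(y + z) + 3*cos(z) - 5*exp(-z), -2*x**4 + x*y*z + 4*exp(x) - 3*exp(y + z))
(-2*x*y + x*z - 4*exp(y + z) + 3*sin(z) - 5*exp(-z), 8*x**3 - y*z - 4*exp(x), 2*y*z + exp(x + y) + 4*exp(-y))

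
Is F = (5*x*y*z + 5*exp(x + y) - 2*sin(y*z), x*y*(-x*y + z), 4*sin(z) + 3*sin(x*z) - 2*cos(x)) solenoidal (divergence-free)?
No, ∇·F = -2*x**2*y + x*z + 3*x*cos(x*z) + 5*y*z + 5*exp(x + y) + 4*cos(z)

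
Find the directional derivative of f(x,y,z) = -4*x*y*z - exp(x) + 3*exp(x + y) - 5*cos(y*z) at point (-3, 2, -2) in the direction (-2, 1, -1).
sqrt(6)*(-80*exp(3) + 20*exp(3)*sin(4) - 3*exp(2) + 2)*exp(-3)/6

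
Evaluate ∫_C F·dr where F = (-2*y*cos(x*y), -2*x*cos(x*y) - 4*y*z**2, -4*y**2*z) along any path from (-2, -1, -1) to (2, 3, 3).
-160 - 2*sin(6) + 2*sin(2)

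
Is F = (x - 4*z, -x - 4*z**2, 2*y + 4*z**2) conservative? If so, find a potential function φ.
No, ∇×F = (8*z + 2, -4, -1) ≠ 0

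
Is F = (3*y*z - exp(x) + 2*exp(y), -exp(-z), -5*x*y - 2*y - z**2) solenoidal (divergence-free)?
No, ∇·F = -2*z - exp(x)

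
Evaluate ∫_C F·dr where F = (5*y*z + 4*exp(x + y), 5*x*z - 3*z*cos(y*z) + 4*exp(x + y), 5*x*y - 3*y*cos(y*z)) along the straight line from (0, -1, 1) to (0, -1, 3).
-3*sin(1) + 3*sin(3)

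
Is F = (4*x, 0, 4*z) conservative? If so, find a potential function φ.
Yes, F is conservative. φ = 2*x**2 + 2*z**2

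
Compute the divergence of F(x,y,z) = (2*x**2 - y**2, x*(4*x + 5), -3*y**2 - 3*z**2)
4*x - 6*z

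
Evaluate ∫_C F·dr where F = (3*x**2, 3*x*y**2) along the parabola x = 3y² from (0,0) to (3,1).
144/5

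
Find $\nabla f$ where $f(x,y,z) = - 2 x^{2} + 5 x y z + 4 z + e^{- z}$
(-4*x + 5*y*z, 5*x*z, 5*x*y + 4 - exp(-z))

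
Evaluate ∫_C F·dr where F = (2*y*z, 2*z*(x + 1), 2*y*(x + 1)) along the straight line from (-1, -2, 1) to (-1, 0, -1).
0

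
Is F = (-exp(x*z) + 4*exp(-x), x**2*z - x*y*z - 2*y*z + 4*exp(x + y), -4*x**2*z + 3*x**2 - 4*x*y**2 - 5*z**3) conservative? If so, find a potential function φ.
No, ∇×F = (-x**2 - 7*x*y + 2*y, 8*x*z - x*exp(x*z) - 6*x + 4*y**2, 2*x*z - y*z + 4*exp(x + y)) ≠ 0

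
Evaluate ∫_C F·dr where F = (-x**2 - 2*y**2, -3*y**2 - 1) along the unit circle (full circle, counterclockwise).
0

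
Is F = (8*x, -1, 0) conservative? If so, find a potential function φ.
Yes, F is conservative. φ = 4*x**2 - y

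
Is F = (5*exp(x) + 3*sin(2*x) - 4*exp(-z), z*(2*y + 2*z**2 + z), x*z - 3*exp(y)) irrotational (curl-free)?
No, ∇×F = (-2*y - 6*z**2 - 2*z - 3*exp(y), -z + 4*exp(-z), 0)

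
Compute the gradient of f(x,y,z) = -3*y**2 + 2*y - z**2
(0, 2 - 6*y, -2*z)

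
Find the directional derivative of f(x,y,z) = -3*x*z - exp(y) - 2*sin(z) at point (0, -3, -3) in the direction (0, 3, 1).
-sqrt(10)*(2*exp(3)*cos(3) + 3)*exp(-3)/10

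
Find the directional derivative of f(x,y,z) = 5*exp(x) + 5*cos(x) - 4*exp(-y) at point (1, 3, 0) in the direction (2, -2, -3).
2*sqrt(17)*(-4 + 5*(E - sin(1))*exp(3))*exp(-3)/17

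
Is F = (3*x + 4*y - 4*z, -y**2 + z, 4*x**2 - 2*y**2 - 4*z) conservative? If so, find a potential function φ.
No, ∇×F = (-4*y - 1, -8*x - 4, -4) ≠ 0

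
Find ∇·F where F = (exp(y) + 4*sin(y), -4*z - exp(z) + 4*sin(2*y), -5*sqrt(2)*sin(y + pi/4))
8*cos(2*y)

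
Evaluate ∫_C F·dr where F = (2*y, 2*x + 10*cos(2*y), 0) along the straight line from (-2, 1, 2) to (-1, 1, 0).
2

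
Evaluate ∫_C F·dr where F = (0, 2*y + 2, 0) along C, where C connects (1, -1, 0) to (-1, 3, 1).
16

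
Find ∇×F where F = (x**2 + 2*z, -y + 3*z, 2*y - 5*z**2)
(-1, 2, 0)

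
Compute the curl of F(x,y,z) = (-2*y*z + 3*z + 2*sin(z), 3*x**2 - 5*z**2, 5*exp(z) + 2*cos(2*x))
(10*z, -2*y + 4*sin(2*x) + 2*cos(z) + 3, 6*x + 2*z)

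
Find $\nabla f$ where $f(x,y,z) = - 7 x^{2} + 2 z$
(-14*x, 0, 2)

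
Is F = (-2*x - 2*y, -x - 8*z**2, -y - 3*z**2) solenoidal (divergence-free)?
No, ∇·F = -6*z - 2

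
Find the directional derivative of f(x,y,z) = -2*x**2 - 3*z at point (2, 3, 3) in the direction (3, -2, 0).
-24*sqrt(13)/13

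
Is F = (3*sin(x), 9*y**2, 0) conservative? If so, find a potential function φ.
Yes, F is conservative. φ = 3*y**3 - 3*cos(x)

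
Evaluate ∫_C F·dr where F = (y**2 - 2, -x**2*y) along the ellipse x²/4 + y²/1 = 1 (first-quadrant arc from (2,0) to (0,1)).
5/3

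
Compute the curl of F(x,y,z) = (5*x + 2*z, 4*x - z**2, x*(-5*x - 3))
(2*z, 10*x + 5, 4)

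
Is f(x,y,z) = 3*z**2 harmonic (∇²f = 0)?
No, ∇²f = 6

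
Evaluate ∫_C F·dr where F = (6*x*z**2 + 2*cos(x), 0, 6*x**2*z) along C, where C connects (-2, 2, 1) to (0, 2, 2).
-12 + 2*sin(2)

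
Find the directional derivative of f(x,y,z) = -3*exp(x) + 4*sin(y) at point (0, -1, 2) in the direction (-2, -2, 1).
2 - 8*cos(1)/3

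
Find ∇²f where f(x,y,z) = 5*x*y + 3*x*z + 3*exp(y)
3*exp(y)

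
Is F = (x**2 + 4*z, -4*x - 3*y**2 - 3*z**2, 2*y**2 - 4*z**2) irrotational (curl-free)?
No, ∇×F = (4*y + 6*z, 4, -4)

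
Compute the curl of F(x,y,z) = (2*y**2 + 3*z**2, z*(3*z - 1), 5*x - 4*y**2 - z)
(-8*y - 6*z + 1, 6*z - 5, -4*y)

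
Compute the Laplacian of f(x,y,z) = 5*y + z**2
2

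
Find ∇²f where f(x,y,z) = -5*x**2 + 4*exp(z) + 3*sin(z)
4*exp(z) - 3*sin(z) - 10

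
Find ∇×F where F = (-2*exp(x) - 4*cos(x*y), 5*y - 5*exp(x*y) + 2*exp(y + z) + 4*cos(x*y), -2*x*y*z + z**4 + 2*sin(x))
(-2*x*z - 2*exp(y + z), 2*y*z - 2*cos(x), -4*x*sin(x*y) - 5*y*exp(x*y) - 4*y*sin(x*y))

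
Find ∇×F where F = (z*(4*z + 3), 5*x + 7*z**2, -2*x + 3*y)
(3 - 14*z, 8*z + 5, 5)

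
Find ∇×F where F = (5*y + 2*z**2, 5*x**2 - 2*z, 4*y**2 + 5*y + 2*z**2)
(8*y + 7, 4*z, 10*x - 5)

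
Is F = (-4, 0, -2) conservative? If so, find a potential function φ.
Yes, F is conservative. φ = -4*x - 2*z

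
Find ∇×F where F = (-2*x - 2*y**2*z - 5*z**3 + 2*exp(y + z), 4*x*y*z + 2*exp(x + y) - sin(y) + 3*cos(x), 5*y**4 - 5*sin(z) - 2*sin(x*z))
(4*y*(-x + 5*y**2), -2*y**2 - 15*z**2 + 2*z*cos(x*z) + 2*exp(y + z), 8*y*z + 2*exp(x + y) - 2*exp(y + z) - 3*sin(x))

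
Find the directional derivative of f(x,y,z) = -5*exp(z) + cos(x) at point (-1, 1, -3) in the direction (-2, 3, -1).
sqrt(14)*(-2*exp(3)*sin(1) + 5)*exp(-3)/14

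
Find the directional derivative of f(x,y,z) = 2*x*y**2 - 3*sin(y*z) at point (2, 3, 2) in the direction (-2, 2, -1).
4 - cos(6)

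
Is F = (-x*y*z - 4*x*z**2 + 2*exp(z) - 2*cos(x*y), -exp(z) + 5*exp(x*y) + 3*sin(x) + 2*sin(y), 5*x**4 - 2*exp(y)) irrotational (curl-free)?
No, ∇×F = (-2*exp(y) + exp(z), -20*x**3 - x*y - 8*x*z + 2*exp(z), x*z - 2*x*sin(x*y) + 5*y*exp(x*y) + 3*cos(x))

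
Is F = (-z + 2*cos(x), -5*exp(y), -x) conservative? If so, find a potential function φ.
Yes, F is conservative. φ = -x*z - 5*exp(y) + 2*sin(x)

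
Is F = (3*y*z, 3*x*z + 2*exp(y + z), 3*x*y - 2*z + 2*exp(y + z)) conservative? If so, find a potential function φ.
Yes, F is conservative. φ = 3*x*y*z - z**2 + 2*exp(y + z)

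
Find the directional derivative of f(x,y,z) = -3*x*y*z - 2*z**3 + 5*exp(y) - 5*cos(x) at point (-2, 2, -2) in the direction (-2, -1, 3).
sqrt(14)*(-48 - 5*exp(2) + 10*sin(2))/14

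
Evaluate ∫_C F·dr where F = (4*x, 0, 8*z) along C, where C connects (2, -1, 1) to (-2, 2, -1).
0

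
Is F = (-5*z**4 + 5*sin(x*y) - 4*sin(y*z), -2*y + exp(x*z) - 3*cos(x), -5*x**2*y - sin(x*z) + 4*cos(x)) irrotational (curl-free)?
No, ∇×F = (x*(-5*x - exp(x*z)), 10*x*y - 4*y*cos(y*z) - 20*z**3 + z*cos(x*z) + 4*sin(x), -5*x*cos(x*y) + z*exp(x*z) + 4*z*cos(y*z) + 3*sin(x))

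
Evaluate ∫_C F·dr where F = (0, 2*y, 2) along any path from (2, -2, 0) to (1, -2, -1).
-2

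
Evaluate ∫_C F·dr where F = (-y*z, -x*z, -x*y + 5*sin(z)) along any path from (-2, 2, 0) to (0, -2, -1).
5 - 5*cos(1)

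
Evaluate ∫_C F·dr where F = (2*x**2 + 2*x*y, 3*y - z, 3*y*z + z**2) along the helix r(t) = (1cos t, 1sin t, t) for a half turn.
2/3 + 3*pi + pi**3/3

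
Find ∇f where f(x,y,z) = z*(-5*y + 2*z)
(0, -5*z, -5*y + 4*z)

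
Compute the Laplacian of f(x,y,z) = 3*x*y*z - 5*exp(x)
-5*exp(x)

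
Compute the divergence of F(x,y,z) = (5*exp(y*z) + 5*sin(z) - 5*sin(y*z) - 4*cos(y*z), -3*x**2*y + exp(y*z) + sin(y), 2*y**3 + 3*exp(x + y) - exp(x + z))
-3*x**2 + z*exp(y*z) - exp(x + z) + cos(y)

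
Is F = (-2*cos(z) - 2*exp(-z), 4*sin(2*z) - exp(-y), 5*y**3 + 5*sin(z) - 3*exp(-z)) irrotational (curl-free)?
No, ∇×F = (15*y**2 - 8*cos(2*z), 2*sin(z) + 2*exp(-z), 0)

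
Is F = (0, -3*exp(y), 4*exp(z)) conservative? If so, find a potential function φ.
Yes, F is conservative. φ = -3*exp(y) + 4*exp(z)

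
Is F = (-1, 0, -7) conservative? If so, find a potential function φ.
Yes, F is conservative. φ = -x - 7*z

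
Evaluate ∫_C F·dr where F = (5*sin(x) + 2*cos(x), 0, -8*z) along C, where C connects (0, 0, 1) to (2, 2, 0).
2*sin(2) - 5*cos(2) + 9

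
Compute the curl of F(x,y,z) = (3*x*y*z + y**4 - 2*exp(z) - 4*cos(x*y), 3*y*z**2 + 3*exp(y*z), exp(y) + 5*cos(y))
(-6*y*z - 3*y*exp(y*z) + exp(y) - 5*sin(y), 3*x*y - 2*exp(z), -3*x*z - 4*x*sin(x*y) - 4*y**3)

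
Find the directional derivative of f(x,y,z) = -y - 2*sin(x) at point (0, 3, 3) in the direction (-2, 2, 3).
2*sqrt(17)/17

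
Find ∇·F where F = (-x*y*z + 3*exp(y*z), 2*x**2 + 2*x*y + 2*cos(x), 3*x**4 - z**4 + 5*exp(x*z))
5*x*exp(x*z) + 2*x - y*z - 4*z**3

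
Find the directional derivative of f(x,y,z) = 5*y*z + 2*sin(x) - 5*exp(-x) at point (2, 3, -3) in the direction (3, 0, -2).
3*sqrt(13)*(-10*exp(2) + 2*exp(2)*cos(2) + 5)*exp(-2)/13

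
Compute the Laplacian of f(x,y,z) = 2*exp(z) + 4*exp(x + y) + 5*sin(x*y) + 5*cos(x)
-5*x**2*sin(x*y) - 5*y**2*sin(x*y) + 2*exp(z) + 8*exp(x + y) - 5*cos(x)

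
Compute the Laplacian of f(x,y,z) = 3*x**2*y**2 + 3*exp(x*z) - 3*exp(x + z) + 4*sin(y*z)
3*x**2*exp(x*z) + 6*x**2 - 4*y**2*sin(y*z) + 6*y**2 + 3*z**2*exp(x*z) - 4*z**2*sin(y*z) - 6*exp(x + z)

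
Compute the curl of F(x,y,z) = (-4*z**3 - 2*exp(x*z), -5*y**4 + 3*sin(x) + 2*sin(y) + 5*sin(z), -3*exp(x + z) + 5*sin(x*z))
(-5*cos(z), -2*x*exp(x*z) - 12*z**2 - 5*z*cos(x*z) + 3*exp(x + z), 3*cos(x))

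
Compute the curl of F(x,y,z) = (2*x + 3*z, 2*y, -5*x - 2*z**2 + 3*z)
(0, 8, 0)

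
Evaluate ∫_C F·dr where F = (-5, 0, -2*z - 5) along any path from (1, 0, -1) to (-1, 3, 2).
-8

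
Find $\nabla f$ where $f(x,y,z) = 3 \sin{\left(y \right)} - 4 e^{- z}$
(0, 3*cos(y), 4*exp(-z))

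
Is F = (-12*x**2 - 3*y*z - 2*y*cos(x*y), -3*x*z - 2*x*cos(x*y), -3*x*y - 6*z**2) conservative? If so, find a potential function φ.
Yes, F is conservative. φ = -4*x**3 - 3*x*y*z - 2*z**3 - 2*sin(x*y)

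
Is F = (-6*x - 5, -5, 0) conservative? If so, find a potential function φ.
Yes, F is conservative. φ = -3*x**2 - 5*x - 5*y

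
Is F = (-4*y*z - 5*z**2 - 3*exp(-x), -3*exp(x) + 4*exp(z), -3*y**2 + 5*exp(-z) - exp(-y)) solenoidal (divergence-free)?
No, ∇·F = -5*exp(-z) + 3*exp(-x)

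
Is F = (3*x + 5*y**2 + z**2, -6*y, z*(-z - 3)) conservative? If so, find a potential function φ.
No, ∇×F = (0, 2*z, -10*y) ≠ 0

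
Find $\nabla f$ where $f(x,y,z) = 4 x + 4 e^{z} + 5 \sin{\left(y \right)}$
(4, 5*cos(y), 4*exp(z))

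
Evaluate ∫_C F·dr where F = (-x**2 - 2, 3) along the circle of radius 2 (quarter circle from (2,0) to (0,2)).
38/3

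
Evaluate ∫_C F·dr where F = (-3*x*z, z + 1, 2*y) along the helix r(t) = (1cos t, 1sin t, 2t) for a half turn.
4 - 3*pi/2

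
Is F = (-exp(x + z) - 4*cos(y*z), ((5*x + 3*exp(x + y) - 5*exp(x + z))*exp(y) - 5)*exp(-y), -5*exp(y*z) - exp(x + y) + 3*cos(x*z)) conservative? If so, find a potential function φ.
No, ∇×F = (-5*z*exp(y*z) - exp(x + y) + 5*exp(x + z), 4*y*sin(y*z) + 3*z*sin(x*z) + exp(x + y) - exp(x + z), -4*z*sin(y*z) + 3*exp(x + y) - 5*exp(x + z) + 5) ≠ 0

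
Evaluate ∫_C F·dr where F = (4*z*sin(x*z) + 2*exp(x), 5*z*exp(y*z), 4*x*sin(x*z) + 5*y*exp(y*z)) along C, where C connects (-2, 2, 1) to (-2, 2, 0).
-5*exp(2) + 4*cos(2) + 1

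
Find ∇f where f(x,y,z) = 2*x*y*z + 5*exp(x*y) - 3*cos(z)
(y*(2*z + 5*exp(x*y)), x*(2*z + 5*exp(x*y)), 2*x*y + 3*sin(z))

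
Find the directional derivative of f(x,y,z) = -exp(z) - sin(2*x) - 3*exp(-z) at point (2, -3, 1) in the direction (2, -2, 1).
-E/3 + exp(-1) - 4*cos(4)/3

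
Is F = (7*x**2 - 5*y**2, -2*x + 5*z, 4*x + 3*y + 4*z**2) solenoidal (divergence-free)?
No, ∇·F = 14*x + 8*z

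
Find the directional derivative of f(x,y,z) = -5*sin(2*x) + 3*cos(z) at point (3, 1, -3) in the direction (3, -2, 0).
-30*sqrt(13)*cos(6)/13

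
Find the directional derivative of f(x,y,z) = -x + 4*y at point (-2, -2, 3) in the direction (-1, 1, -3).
5*sqrt(11)/11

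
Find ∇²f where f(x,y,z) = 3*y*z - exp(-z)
-exp(-z)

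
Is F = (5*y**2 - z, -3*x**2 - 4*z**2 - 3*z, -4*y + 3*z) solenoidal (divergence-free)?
No, ∇·F = 3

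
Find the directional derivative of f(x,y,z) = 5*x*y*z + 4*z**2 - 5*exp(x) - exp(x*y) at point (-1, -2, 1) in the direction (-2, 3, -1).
sqrt(14)*(-13*E - exp(3) + 10)*exp(-1)/14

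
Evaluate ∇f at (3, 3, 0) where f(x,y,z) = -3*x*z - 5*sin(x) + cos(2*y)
(-5*cos(3), -2*sin(6), -9)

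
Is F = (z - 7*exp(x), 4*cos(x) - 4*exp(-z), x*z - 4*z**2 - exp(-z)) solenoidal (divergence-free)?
No, ∇·F = x - 8*z - 7*exp(x) + exp(-z)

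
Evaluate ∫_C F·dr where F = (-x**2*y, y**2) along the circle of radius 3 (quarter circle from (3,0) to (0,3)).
9 + 81*pi/16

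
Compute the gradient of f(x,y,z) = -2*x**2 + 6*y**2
(-4*x, 12*y, 0)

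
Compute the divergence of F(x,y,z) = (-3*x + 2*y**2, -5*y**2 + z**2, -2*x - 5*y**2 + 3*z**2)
-10*y + 6*z - 3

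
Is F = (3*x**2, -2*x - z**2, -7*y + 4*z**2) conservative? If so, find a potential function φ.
No, ∇×F = (2*z - 7, 0, -2) ≠ 0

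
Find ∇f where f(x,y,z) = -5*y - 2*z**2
(0, -5, -4*z)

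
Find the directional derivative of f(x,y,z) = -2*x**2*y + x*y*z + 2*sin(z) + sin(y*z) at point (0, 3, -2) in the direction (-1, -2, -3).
sqrt(14)*(-5*cos(6) - 6*cos(2) + 6)/14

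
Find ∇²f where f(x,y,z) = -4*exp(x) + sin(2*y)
-4*exp(x) - 4*sin(2*y)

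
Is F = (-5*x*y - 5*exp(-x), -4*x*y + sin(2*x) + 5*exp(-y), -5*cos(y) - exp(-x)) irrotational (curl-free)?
No, ∇×F = (5*sin(y), -exp(-x), 5*x - 4*y + 2*cos(2*x))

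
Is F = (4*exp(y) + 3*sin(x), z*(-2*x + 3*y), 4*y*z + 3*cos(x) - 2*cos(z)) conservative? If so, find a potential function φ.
No, ∇×F = (2*x - 3*y + 4*z, 3*sin(x), -2*z - 4*exp(y)) ≠ 0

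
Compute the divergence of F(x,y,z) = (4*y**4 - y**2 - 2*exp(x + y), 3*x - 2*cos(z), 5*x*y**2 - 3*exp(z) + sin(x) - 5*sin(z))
-3*exp(z) - 2*exp(x + y) - 5*cos(z)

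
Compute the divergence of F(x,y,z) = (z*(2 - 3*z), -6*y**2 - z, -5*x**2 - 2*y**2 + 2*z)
2 - 12*y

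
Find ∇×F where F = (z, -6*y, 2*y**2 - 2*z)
(4*y, 1, 0)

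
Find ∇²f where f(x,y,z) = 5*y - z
0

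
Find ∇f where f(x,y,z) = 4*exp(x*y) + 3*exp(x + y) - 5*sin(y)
(4*y*exp(x*y) + 3*exp(x + y), 4*x*exp(x*y) + 3*exp(x + y) - 5*cos(y), 0)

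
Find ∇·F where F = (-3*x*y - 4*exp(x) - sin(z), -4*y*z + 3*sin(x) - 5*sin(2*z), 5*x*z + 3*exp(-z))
5*x - 3*y - 4*z - 4*exp(x) - 3*exp(-z)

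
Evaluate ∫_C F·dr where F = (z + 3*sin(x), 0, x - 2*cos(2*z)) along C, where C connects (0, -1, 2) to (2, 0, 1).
-sin(2) + sin(4) - 3*cos(2) + 5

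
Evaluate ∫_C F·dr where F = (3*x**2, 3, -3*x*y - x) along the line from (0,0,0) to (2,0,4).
4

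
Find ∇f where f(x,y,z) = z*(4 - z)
(0, 0, 4 - 2*z)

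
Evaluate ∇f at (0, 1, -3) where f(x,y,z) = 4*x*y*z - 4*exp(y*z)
(-12, 12*exp(-3), -4*exp(-3))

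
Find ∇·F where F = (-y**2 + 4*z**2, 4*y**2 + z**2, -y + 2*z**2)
8*y + 4*z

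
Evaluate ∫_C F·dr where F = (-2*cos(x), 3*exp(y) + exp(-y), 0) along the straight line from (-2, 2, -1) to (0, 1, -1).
-3*exp(2) - 2*sin(2) - exp(-1) + exp(-2) + 3*E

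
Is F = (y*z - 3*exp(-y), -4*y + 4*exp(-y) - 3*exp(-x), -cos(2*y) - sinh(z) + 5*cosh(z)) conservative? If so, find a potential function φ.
No, ∇×F = (2*sin(2*y), y, -z - 3*exp(-y) + 3*exp(-x)) ≠ 0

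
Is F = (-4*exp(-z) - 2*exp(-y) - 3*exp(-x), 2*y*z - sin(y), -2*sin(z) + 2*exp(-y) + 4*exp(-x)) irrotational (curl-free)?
No, ∇×F = (-2*y - 2*exp(-y), 4*exp(-z) + 4*exp(-x), -2*exp(-y))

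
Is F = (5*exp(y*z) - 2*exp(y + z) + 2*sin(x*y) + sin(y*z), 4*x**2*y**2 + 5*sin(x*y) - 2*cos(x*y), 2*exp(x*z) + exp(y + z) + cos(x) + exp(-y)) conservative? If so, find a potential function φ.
No, ∇×F = ((exp(2*y + z) - 1)*exp(-y), 5*y*exp(y*z) + y*cos(y*z) - 2*z*exp(x*z) - 2*exp(y + z) + sin(x), 8*x*y**2 - 2*x*cos(x*y) + 2*y*sin(x*y) + 5*y*cos(x*y) - 5*z*exp(y*z) - z*cos(y*z) + 2*exp(y + z)) ≠ 0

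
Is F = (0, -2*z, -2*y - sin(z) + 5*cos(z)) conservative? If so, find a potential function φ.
Yes, F is conservative. φ = -2*y*z + 5*sin(z) + cos(z)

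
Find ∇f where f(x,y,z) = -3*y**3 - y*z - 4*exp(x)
(-4*exp(x), -9*y**2 - z, -y)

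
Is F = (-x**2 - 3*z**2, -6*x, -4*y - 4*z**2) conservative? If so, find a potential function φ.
No, ∇×F = (-4, -6*z, -6) ≠ 0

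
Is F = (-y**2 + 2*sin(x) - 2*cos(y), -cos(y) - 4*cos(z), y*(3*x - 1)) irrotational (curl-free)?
No, ∇×F = (3*x - 4*sin(z) - 1, -3*y, 2*y - 2*sin(y))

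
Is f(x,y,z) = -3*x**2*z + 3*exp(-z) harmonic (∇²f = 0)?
No, ∇²f = -6*z + 3*exp(-z)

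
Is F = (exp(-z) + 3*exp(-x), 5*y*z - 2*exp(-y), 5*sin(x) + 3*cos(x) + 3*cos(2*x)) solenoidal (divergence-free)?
No, ∇·F = 5*z + 2*exp(-y) - 3*exp(-x)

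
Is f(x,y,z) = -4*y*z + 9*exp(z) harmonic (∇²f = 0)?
No, ∇²f = 9*exp(z)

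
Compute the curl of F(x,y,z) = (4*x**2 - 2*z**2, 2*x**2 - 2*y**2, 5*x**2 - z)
(0, -10*x - 4*z, 4*x)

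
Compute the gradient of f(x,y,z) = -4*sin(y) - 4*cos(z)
(0, -4*cos(y), 4*sin(z))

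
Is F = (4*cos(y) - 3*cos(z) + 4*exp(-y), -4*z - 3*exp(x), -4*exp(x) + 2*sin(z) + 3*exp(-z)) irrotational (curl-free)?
No, ∇×F = (4, 4*exp(x) + 3*sin(z), -3*exp(x) + 4*sin(y) + 4*exp(-y))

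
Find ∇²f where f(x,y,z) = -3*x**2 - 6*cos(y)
6*cos(y) - 6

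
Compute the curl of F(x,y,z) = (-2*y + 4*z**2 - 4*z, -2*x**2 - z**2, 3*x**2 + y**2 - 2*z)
(2*y + 2*z, -6*x + 8*z - 4, 2 - 4*x)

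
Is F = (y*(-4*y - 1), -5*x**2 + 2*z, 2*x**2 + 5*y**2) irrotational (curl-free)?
No, ∇×F = (10*y - 2, -4*x, -10*x + 8*y + 1)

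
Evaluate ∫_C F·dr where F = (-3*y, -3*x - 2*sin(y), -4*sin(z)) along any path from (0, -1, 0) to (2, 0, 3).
4*cos(3) - 2 - 2*cos(1)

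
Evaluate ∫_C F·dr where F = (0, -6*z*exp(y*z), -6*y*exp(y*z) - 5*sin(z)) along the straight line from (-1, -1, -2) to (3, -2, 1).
-5*cos(2) + 5*cos(1) + 12*sinh(2)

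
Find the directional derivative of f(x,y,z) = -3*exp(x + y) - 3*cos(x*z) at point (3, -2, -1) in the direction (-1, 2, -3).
3*sqrt(14)*(-E + 8*sin(3))/14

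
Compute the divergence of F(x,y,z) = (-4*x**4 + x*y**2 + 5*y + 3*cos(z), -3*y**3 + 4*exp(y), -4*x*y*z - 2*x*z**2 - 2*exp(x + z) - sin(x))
-16*x**3 - 4*x*y - 4*x*z - 8*y**2 + 4*exp(y) - 2*exp(x + z)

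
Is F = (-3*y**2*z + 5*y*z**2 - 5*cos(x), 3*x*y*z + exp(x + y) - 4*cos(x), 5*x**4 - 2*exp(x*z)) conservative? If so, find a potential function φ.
No, ∇×F = (-3*x*y, -20*x**3 - 3*y**2 + 10*y*z + 2*z*exp(x*z), 9*y*z - 5*z**2 + exp(x + y) + 4*sin(x)) ≠ 0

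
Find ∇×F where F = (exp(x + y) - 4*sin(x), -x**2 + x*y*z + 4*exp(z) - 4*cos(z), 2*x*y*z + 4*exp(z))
(-x*y + 2*x*z - 4*exp(z) - 4*sin(z), -2*y*z, -2*x + y*z - exp(x + y))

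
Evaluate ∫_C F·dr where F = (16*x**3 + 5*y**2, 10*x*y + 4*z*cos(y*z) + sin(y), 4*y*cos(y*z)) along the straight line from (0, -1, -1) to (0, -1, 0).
-4*sin(1)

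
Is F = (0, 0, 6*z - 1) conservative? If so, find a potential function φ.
Yes, F is conservative. φ = z*(3*z - 1)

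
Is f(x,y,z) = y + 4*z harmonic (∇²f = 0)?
Yes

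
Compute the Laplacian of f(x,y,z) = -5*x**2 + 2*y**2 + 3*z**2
0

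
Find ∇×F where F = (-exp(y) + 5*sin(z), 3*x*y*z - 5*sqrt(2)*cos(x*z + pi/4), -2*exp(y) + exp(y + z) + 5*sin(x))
(-3*x*y - 5*sqrt(2)*x*sin(x*z + pi/4) - 2*exp(y) + exp(y + z), -5*cos(x) + 5*cos(z), 3*y*z + 5*sqrt(2)*z*sin(x*z + pi/4) + exp(y))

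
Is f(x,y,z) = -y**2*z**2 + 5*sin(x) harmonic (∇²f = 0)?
No, ∇²f = -2*y**2 - 2*z**2 - 5*sin(x)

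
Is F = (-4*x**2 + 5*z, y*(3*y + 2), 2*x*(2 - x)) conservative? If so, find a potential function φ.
No, ∇×F = (0, 4*x + 1, 0) ≠ 0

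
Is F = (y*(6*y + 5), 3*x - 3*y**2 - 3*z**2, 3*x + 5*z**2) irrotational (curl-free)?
No, ∇×F = (6*z, -3, -12*y - 2)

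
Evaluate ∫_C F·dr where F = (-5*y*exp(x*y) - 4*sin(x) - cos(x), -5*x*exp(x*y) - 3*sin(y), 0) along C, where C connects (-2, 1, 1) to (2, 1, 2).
-5*exp(2) - 2*sin(2) + 5*exp(-2)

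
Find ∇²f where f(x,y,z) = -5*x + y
0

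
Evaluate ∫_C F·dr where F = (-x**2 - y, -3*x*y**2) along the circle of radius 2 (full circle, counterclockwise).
-8*pi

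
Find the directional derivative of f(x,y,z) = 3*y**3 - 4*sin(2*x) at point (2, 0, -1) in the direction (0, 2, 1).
0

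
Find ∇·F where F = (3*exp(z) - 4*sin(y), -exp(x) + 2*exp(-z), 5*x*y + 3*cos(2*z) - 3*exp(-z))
-6*sin(2*z) + 3*exp(-z)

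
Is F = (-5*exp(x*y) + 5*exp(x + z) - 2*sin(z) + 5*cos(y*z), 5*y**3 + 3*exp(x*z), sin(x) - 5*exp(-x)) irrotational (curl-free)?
No, ∇×F = (-3*x*exp(x*z), -5*y*sin(y*z) + 5*exp(x + z) - cos(x) - 2*cos(z) - 5*exp(-x), 5*x*exp(x*y) + 3*z*exp(x*z) + 5*z*sin(y*z))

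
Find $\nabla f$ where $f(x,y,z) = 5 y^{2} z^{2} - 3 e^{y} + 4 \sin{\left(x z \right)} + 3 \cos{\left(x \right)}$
(4*z*cos(x*z) - 3*sin(x), 10*y*z**2 - 3*exp(y), 4*x*cos(x*z) + 10*y**2*z)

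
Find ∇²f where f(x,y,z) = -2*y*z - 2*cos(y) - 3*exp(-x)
2*cos(y) - 3*exp(-x)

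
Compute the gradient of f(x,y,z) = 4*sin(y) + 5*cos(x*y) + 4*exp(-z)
(-5*y*sin(x*y), -5*x*sin(x*y) + 4*cos(y), -4*exp(-z))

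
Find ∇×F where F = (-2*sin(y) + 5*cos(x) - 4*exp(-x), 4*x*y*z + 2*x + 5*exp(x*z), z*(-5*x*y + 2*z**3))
(x*(-4*y - 5*z - 5*exp(x*z)), 5*y*z, 4*y*z + 5*z*exp(x*z) + 2*cos(y) + 2)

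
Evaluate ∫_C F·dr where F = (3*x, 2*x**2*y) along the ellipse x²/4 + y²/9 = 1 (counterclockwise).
0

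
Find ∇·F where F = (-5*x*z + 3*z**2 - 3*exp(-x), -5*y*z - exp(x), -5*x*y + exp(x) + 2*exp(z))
-10*z + 2*exp(z) + 3*exp(-x)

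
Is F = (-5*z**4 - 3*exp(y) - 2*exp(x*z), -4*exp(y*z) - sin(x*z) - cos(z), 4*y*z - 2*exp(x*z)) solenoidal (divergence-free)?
No, ∇·F = -2*x*exp(x*z) + 4*y - 2*z*exp(x*z) - 4*z*exp(y*z)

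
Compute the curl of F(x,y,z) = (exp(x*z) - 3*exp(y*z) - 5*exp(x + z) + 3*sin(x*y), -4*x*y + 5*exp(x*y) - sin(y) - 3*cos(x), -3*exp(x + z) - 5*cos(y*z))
(5*z*sin(y*z), x*exp(x*z) - 3*y*exp(y*z) - 2*exp(x + z), -3*x*cos(x*y) + 5*y*exp(x*y) - 4*y + 3*z*exp(y*z) + 3*sin(x))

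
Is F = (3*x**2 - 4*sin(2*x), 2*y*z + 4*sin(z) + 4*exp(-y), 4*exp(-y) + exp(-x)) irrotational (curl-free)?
No, ∇×F = (-2*y - 4*cos(z) - 4*exp(-y), exp(-x), 0)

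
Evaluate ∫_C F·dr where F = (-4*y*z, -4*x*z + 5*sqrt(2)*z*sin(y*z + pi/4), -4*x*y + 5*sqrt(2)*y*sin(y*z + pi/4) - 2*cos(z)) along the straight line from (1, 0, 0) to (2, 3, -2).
-5*sqrt(2)*sin(pi/4 + 6) + 2*sin(2) + 53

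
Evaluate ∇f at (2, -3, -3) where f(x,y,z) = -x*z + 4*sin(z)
(3, 0, 4*cos(3) - 2)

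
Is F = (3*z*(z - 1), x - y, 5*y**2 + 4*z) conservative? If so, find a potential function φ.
No, ∇×F = (10*y, 6*z - 3, 1) ≠ 0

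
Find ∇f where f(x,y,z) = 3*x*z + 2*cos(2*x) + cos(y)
(3*z - 4*sin(2*x), -sin(y), 3*x)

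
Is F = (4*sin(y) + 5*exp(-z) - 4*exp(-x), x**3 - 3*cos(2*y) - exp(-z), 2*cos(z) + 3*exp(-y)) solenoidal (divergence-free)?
No, ∇·F = 6*sin(2*y) - 2*sin(z) + 4*exp(-x)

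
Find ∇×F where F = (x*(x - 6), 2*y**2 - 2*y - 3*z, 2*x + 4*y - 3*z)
(7, -2, 0)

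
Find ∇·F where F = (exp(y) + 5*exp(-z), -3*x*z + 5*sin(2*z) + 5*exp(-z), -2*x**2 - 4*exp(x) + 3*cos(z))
-3*sin(z)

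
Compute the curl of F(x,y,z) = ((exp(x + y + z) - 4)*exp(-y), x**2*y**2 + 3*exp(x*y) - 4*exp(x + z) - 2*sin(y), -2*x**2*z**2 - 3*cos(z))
(4*exp(x + z), 4*x*z**2 + exp(x + z), 2*x*y**2 + 3*y*exp(x*y) - 4*exp(x + z) - 4*exp(-y))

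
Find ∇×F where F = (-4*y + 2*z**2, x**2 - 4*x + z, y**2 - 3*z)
(2*y - 1, 4*z, 2*x)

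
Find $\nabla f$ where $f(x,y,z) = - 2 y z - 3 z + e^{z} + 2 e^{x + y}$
(2*exp(x + y), -2*z + 2*exp(x + y), -2*y + exp(z) - 3)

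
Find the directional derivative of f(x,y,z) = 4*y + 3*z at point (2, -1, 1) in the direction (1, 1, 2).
5*sqrt(6)/3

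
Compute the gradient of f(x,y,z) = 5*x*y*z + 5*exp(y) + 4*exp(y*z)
(5*y*z, 5*x*z + 4*z*exp(y*z) + 5*exp(y), y*(5*x + 4*exp(y*z)))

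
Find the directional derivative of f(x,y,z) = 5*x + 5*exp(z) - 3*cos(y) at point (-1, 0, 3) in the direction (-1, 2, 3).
5*sqrt(14)*(-1 + 3*exp(3))/14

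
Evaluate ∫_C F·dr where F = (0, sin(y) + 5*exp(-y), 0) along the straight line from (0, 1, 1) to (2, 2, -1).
-5*exp(-2) - cos(2) + cos(1) + 5*exp(-1)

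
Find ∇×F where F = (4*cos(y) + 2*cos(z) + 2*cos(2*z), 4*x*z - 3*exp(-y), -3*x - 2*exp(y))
(-4*x - 2*exp(y), -2*sin(z) - 4*sin(2*z) + 3, 4*z + 4*sin(y))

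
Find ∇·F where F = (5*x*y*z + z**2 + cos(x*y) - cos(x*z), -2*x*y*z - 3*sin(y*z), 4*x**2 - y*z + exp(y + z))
-2*x*z + 5*y*z - y*sin(x*y) - y + z*sin(x*z) - 3*z*cos(y*z) + exp(y + z)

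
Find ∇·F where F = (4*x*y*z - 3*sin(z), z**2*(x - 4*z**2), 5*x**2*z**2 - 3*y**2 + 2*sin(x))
2*z*(5*x**2 + 2*y)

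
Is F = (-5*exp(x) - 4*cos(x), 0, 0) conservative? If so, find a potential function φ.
Yes, F is conservative. φ = -5*exp(x) - 4*sin(x)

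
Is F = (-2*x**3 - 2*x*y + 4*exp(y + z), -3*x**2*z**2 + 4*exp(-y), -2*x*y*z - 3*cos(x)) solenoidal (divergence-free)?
No, ∇·F = -6*x**2 - 2*x*y - 2*y - 4*exp(-y)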